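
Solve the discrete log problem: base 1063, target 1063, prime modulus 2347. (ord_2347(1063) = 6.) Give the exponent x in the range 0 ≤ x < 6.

1

Successive powers of 1063 modulo 2347:
  1063^0=1  1063^1=1063
So 1063^1 ≡ 1063 (mod 2347), giving x = 1.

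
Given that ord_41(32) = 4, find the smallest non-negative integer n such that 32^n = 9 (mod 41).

3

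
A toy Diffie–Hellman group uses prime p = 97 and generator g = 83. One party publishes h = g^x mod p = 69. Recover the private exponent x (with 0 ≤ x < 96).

3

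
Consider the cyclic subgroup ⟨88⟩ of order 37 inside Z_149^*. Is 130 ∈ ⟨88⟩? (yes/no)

no

130 ∈ ⟨88⟩ iff 130^37 ≡ 1 (mod 149), since |⟨88⟩| = 37.
130^37 mod 149 = 148.
Since 148 ≠ 1, 130 does not lie in the subgroup.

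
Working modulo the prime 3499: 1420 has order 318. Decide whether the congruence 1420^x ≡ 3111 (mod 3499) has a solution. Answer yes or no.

no

3111 ∈ ⟨1420⟩ iff 3111^318 ≡ 1 (mod 3499), since |⟨1420⟩| = 318.
3111^318 mod 3499 = 1610.
Since 1610 ≠ 1, 3111 does not lie in the subgroup.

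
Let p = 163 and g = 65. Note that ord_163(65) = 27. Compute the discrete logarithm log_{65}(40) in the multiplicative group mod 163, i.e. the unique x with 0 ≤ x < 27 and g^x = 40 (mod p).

Successive powers of 65 modulo 163:
  65^0=1  65^1=65  65^2=150  65^3=133  65^4=6  65^5=64
  65^6=85  65^7=146  65^8=36  65^9=58  65^10=21  65^11=61
  65^12=53  65^13=22  65^14=126  65^15=40
So 65^15 ≡ 40 (mod 163), giving x = 15.

15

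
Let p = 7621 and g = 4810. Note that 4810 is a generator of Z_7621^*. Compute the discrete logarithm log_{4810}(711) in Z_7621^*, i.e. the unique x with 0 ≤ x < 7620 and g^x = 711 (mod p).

3099

Baby-step giant-step with m = ceil(sqrt(7620)) = 88.
Baby table (4810^j mod 7621 for j=0..87):
  0:1  1:4810  2:6365  3:2093  4:7610  5:437  6:6195  7:7461
  8:121  9:2814  10:444  11:1760  12:6290  13:7151  14:2737  15:3503
  16:7020  17:5170  18:377  19:7193  20:6611  21:4098  22:3474  23:4708
  24:3489  25:648  26:7512  27:1559  28:7347  29:493  30:1199  31:5714
  32:3014  33:2198  34:2053  35:5735  36:4951  37:6306  38:280  39:5504
  40:6507  41:6844  42:4541  43:424  44:4633  45:926  46:3396  47:2957
  48:2384  49:5056  50:749  51:5578  52:4260  53:5352  54:7003  55:7231
  56:6487  57:2096  58:6798  59:4290  60:4853  61:7428  62:1432  63:6157
  64:7585  65:2123  66:7111  67:862  68:396  69:7131  70:5610  71:5760
  72:3265  73:5390  74:6879  75:5229  76:2190  77:1678  78:541  79:3449
  80:6394  81:4405  82:1670  83:166  84:5876  85:4892  86:4493  87:5795
Giant step factor: 4810^(-88) ≡ 5562 (mod 7621).
Scan 711·5562^i mod 7621 for i = 0, 1, …:
  i=0: 711   i=1: 6904   i=2: 5450   i=3: 4183
  i=4: 6554   i=5: 2105   i=6: 2154   i=7: 336
  i=8: 1687   i=9: 1643     …   i=34: 7599
  i=35: 7193
Match at i=35, j=19: x = 35·88 + 19 = 3099.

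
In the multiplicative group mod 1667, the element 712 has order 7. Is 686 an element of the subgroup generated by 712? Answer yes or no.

⟨712⟩ has order 7; its elements mod 1667 are {1, 176, 287, 502, 686, 712, 970}.
686 is in this set.

yes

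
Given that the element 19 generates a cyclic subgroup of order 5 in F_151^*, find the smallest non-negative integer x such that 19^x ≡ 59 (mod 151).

2

Successive powers of 19 modulo 151:
  19^0=1  19^1=19  19^2=59
So 19^2 ≡ 59 (mod 151), giving x = 2.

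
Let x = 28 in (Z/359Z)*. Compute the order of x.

The order of 28 must divide p − 1 = 358 = 2 · 179.
Divisors: 1, 2, 179, 358.
Check each in increasing order: 28^1 ≡ 28;  28^2 ≡ 66;  28^179 ≡ 358;  28^358 ≡ 1.
Smallest exponent giving 1 is 358.

358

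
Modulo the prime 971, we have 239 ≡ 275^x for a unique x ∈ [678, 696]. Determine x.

679

Compute 275^678 mod 971 = 587, then multiply by 275 repeatedly:
  275^678=587  275^679=239
Found 239 at exponent 679.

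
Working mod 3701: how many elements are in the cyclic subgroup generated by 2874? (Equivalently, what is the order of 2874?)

The order of 2874 must divide p − 1 = 3700 = 2^2 · 5^2 · 37.
Divisors: 1, 2, 4, 5, 10, 20, 25, 37, 50, 74, 100, 148, 185, 370, 740, 925, 1850, 3700.
Check each in increasing order: 2874^1 ≡ 2874;  2874^2 ≡ 2945;  2874^4 ≡ 1582;  2874^5 ≡ 1840;  2874^10 ≡ 2886;  2874^20 ≡ 1746;  2874^25 ≡ 172;  2874^37 ≡ 1646;  2874^50 ≡ 3677;  2874^74 ≡ 184;  2874^100 ≡ 576;  2874^148 ≡ 547;  2874^185 ≡ 1019;  2874^370 ≡ 2081;  2874^740 ≡ 391;  2874^925 ≡ 2422;  2874^1850 ≡ 3700;  2874^3700 ≡ 1.
Smallest exponent giving 1 is 3700.

3700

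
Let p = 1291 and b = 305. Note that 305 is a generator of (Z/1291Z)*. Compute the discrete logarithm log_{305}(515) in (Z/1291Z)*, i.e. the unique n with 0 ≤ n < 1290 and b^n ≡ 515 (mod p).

175

Baby-step giant-step with m = ceil(sqrt(1290)) = 36.
Baby table (305^j mod 1291 for j=0..35):
  0:1  1:305  2:73  3:318  4:165  5:1267  6:426  7:830
  8:114  9:1204  10:576  11:104  12:736  13:1137  14:797  15:377
  16:86  17:410  18:1114  19:237  20:1280  21:518  22:488  23:375
  24:767  25:264  26:478  27:1198  28:37  29:957  30:119  31:147
  32:941  33:403  34:270  35:1017
Giant step factor: 305^(-36) ≡ 1175 (mod 1291).
Scan 515·1175^i mod 1291 for i = 0, 1, …:
  i=0: 515   i=1: 937   i=2: 1043   i=3: 366
  i=4: 147
Match at i=4, j=31: n = 4·36 + 31 = 175.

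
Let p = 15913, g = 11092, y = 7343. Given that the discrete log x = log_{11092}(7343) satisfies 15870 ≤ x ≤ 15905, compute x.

Compute 11092^15870 mod 15913 = 3621, then multiply by 11092 repeatedly:
  11092^15870=3621  11092^15871=15633  11092^15872=13188  11092^15873=9000  11092^15874=5751
  11092^15875=10788  11092^15876=10649  11092^15877=12422  11092^15878=10070  11092^15879=3093
  11092^15880=15041  11092^15881=2880  11092^15882=7569  11092^15883=14273  11092^15884=13592
  11092^15885=2702  11092^15886=6405  11092^15887=8628  11092^15888=994  11092^15889=13652
  11092^15890=15789  11092^15891=9023  11092^15892=6259  11092^15893=12322  11092^15894=14780
  11092^15895=4034  11092^15896=13685  11092^15897=15826  11092^15898=5689  11092^15899=7343
Found 7343 at exponent 15899.

15899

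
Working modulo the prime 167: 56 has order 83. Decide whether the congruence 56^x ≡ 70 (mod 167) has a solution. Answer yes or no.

no

70 ∈ ⟨56⟩ iff 70^83 ≡ 1 (mod 167), since |⟨56⟩| = 83.
70^83 mod 167 = 166.
Since 166 ≠ 1, 70 does not lie in the subgroup.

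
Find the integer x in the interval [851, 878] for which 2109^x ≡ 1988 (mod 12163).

Compute 2109^851 mod 12163 = 462, then multiply by 2109 repeatedly:
  2109^851=462  2109^852=1318  2109^853=6498  2109^854=8744  2109^855=1988
Found 1988 at exponent 855.

855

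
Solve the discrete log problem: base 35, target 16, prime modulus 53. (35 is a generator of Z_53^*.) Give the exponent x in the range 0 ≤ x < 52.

12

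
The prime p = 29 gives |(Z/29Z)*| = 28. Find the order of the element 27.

28

The order of 27 must divide p − 1 = 28 = 2^2 · 7.
Divisors: 1, 2, 4, 7, 14, 28.
Check each in increasing order: 27^1 ≡ 27;  27^2 ≡ 4;  27^4 ≡ 16;  27^7 ≡ 17;  27^14 ≡ 28;  27^28 ≡ 1.
Smallest exponent giving 1 is 28.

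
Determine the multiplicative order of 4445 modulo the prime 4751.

190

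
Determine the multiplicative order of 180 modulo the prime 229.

57

The order of 180 must divide p − 1 = 228 = 2^2 · 3 · 19.
Divisors: 1, 2, 3, 4, 6, 12, 19, 38, 57, 76, 114, 228.
Check each in increasing order: 180^1 ≡ 180;  180^2 ≡ 111;  180^3 ≡ 57;  180^4 ≡ 184;  180^6 ≡ 43;  180^12 ≡ 17;  180^19 ≡ 134;  180^38 ≡ 94;  180^57 ≡ 1.
Smallest exponent giving 1 is 57.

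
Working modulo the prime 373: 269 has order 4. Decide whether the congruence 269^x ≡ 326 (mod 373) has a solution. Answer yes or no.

no

⟨269⟩ has order 4; its elements mod 373 are {1, 104, 269, 372}.
326 is not in this set.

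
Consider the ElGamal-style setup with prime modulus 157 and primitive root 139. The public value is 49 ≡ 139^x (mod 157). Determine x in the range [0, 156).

Baby-step giant-step with m = ceil(sqrt(156)) = 13.
Baby table (139^j mod 157 for j=0..12):
  0:1  1:139  2:10  3:134  4:100  5:84  6:58  7:55
  8:109  9:79  10:148  11:5  12:67
Giant step factor: 139^(-13) ≡ 22 (mod 157).
Scan 49·22^i mod 157 for i = 0, 1, …:
  i=0: 49   i=1: 136   i=2: 9   i=3: 41
  i=4: 117   i=5: 62   i=6: 108   i=7: 21
  i=8: 148
Match at i=8, j=10: x = 8·13 + 10 = 114.

114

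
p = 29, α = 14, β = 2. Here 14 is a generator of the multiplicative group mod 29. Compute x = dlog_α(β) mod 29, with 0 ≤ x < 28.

Successive powers of 14 modulo 29:
  14^0=1  14^1=14  14^2=22  14^3=18  14^4=20  14^5=19
  14^6=5  14^7=12  14^8=23  14^9=3  14^10=13  14^11=8
  14^12=25  14^13=2
So 14^13 ≡ 2 (mod 29), giving x = 13.

13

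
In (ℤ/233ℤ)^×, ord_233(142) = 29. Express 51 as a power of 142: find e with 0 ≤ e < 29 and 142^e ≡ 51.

25

Successive powers of 142 modulo 233:
  142^0=1  142^1=142  142^2=126  142^3=184  142^4=32  142^5=117
  142^6=71  142^7=63  142^8=92  142^9=16  142^10=175  142^11=152
  142^12=148  142^13=46  142^14=8  142^15=204  142^16=76  142^17=74
  142^18=23  142^19=4  142^20=102  142^21=38  142^22=37  142^23=128
  142^24=2  142^25=51
So 142^25 ≡ 51 (mod 233), giving e = 25.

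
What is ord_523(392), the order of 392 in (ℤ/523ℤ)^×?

522

The order of 392 must divide p − 1 = 522 = 2 · 3^2 · 29.
Divisors: 1, 2, 3, 6, 9, 18, 29, 58, 87, 174, 261, 522.
Check each in increasing order: 392^1 ≡ 392;  392^2 ≡ 425;  392^3 ≡ 286;  392^6 ≡ 208;  392^9 ≡ 389;  392^18 ≡ 174;  392^29 ≡ 504;  392^58 ≡ 361;  392^87 ≡ 463;  392^174 ≡ 462;  392^261 ≡ 522;  392^522 ≡ 1.
Smallest exponent giving 1 is 522.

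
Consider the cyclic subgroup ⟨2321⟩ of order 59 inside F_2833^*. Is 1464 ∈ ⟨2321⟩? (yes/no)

1464 ∈ ⟨2321⟩ iff 1464^59 ≡ 1 (mod 2833), since |⟨2321⟩| = 59.
1464^59 mod 2833 = 1.
Since 1 = 1, 1464 lies in the subgroup.

yes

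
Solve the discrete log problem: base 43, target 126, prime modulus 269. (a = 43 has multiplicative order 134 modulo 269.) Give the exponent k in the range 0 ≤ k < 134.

117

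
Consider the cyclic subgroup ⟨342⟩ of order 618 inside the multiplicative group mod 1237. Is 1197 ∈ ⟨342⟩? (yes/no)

yes

1197 ∈ ⟨342⟩ iff 1197^618 ≡ 1 (mod 1237), since |⟨342⟩| = 618.
1197^618 mod 1237 = 1.
Since 1 = 1, 1197 lies in the subgroup.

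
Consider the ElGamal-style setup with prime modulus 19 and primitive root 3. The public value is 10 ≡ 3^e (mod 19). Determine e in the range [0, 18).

11

Successive powers of 3 modulo 19:
  3^0=1  3^1=3  3^2=9  3^3=8  3^4=5  3^5=15
  3^6=7  3^7=2  3^8=6  3^9=18  3^10=16  3^11=10
So 3^11 ≡ 10 (mod 19), giving e = 11.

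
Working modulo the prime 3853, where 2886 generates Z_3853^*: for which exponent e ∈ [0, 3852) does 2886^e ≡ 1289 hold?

Baby-step giant-step with m = ceil(sqrt(3852)) = 63.
Baby table (2886^j mod 3853 for j=0..62):
  0:1  1:2886  2:2663  3:2536  4:2049  5:2912  6:639  7:2420
  8:2484  9:2244  10:3144  11:3622  12:3756  13:1327  14:3693  15:600
  16:1603  17:2658  18:3518  19:293  20:1791  21:1953  22:3272  23:3142
  24:1703  25:2283  26:108  27:3448  28:2482  29:325  30:1671  31:2403
  32:3511  33:3209  34:2415  35:3466  36:488  37:2023  38:1083  39:755
  40:1985  41:3152  42:3592  43:1942  44:2350  45:820  46:778  47:2862
  48:2753  49:272  50:2833  51:3825  52:105  53:2496  54:2199  55:423
  56:3230  57:1373  58:1594  59:3655  60:2669  61:587  62:2615
Giant step factor: 2886^(-63) ≡ 1264 (mod 3853).
Scan 1289·1264^i mod 3853 for i = 0, 1, …:
  i=0: 1289   i=1: 3330   i=2: 1644   i=3: 1249
  i=4: 2859   i=5: 3515   i=6: 451   i=7: 3673
  i=8: 3660   i=9: 2640     …   i=16: 1652
  i=17: 3655
Match at i=17, j=59: e = 17·63 + 59 = 1130.

1130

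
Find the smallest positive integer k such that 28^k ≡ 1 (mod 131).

The order of 28 must divide p − 1 = 130 = 2 · 5 · 13.
Divisors: 1, 2, 5, 10, 13, 26, 65, 130.
Check each in increasing order: 28^1 ≡ 28;  28^2 ≡ 129;  28^5 ≡ 112;  28^10 ≡ 99;  28^13 ≡ 89;  28^26 ≡ 61;  28^65 ≡ 1.
Smallest exponent giving 1 is 65.

65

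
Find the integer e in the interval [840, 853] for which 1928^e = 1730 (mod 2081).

843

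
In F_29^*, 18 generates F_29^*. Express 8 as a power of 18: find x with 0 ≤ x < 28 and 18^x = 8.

Successive powers of 18 modulo 29:
  18^0=1  18^1=18  18^2=5  18^3=3  18^4=25  18^5=15
  18^6=9  18^7=17  18^8=16  18^9=27  18^10=22  18^11=19
  18^12=23  18^13=8
So 18^13 ≡ 8 (mod 29), giving x = 13.

13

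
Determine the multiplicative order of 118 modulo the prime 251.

125

The order of 118 must divide p − 1 = 250 = 2 · 5^3.
Divisors: 1, 2, 5, 10, 25, 50, 125, 250.
Check each in increasing order: 118^1 ≡ 118;  118^2 ≡ 119;  118^5 ≡ 91;  118^10 ≡ 249;  118^25 ≡ 113;  118^50 ≡ 219;  118^125 ≡ 1.
Smallest exponent giving 1 is 125.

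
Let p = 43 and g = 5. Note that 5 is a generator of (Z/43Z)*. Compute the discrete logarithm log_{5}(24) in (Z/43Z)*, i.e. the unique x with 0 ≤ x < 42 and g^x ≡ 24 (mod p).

10

Successive powers of 5 modulo 43:
  5^0=1  5^1=5  5^2=25  5^3=39  5^4=23  5^5=29
  5^6=16  5^7=37  5^8=13  5^9=22  5^10=24
So 5^10 ≡ 24 (mod 43), giving x = 10.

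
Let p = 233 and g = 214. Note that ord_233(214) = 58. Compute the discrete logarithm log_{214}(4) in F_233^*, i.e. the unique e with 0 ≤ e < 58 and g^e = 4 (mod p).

42

Baby-step giant-step with m = ceil(sqrt(58)) = 8.
Baby table (214^j mod 233 for j=0..7):
  0:1  1:214  2:128  3:131  4:74  5:225  6:152  7:141
Giant step factor: 214^(-8) ≡ 2 (mod 233).
Scan 4·2^i mod 233 for i = 0, 1, …:
  i=0: 4   i=1: 8   i=2: 16   i=3: 32
  i=4: 64   i=5: 128
Match at i=5, j=2: e = 5·8 + 2 = 42.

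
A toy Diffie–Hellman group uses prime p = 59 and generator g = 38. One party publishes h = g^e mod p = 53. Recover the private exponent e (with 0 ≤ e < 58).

Baby-step giant-step with m = ceil(sqrt(58)) = 8.
Baby table (38^j mod 59 for j=0..7):
  0:1  1:38  2:28  3:2  4:17  5:56  6:4  7:34
Giant step factor: 38^(-8) ≡ 49 (mod 59).
Scan 53·49^i mod 59 for i = 0, 1, …:
  i=0: 53   i=1: 1
Match at i=1, j=0: e = 1·8 + 0 = 8.

8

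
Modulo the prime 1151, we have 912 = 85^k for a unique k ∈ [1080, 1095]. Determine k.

1081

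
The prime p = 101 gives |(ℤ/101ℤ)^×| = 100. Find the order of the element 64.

50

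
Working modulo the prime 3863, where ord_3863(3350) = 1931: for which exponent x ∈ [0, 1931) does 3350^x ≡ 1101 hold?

1658

Baby-step giant-step with m = ceil(sqrt(1931)) = 44.
Baby table (3350^j mod 3863 for j=0..43):
  0:1  1:3350  2:485  3:2290  4:3445  5:1969  6:2009  7:804
  8:889  9:3640  10:2372  11:9  12:3109  13:502  14:1295  15:101
  16:2269  17:2629  18:3373  19:275  20:1856  21:2033  22:81  23:940
  24:655  25:66  26:909  27:1106  28:483  29:3316  30:2475  31:1252
  32:2845  33:729  34:734  35:2032  36:594  37:455  38:2228  39:484
  40:2803  41:2960  42:3542  43:2427
Giant step factor: 3350^(-44) ≡ 1963 (mod 3863).
Scan 1101·1963^i mod 3863 for i = 0, 1, …:
  i=0: 1101   i=1: 1846   i=2: 204   i=3: 2563
  i=4: 1543   i=5: 317   i=6: 328   i=7: 2606
  i=8: 966   i=9: 3388     …   i=36: 2286
  i=37: 2475
Match at i=37, j=30: x = 37·44 + 30 = 1658.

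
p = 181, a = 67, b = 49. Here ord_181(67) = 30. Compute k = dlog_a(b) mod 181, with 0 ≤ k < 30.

Successive powers of 67 modulo 181:
  67^0=1  67^1=67  67^2=145  67^3=122  67^4=29  67^5=133
  67^6=42  67^7=99  67^8=117  67^9=56  67^10=132  67^11=156
  67^12=135  67^13=176  67^14=27  67^15=180  67^16=114  67^17=36
  67^18=59  67^19=152  67^20=48  67^21=139  67^22=82  67^23=64
  67^24=125  67^25=49
So 67^25 ≡ 49 (mod 181), giving k = 25.

25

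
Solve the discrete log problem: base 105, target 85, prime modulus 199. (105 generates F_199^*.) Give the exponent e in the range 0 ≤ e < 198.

27

Successive powers of 105 modulo 199:
  105^0=1  105^1=105  105^2=80  105^3=42  105^4=32  105^5=176
  105^6=172  105^7=150  105^8=29  105^9=60  105^10=131  105^11=24
  105^12=132  105^13=129  105^14=13  105^15=171  105^16=45  105^17=148
  105^18=18  105^19=99  105^20=47  105^21=159  105^22=178  105^23=183
  105^24=111  105^25=113  105^26=124  105^27=85
So 105^27 ≡ 85 (mod 199), giving e = 27.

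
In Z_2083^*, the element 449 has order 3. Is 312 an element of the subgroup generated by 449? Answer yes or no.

312 ∈ ⟨449⟩ iff 312^3 ≡ 1 (mod 2083), since |⟨449⟩| = 3.
312^3 mod 2083 = 1188.
Since 1188 ≠ 1, 312 does not lie in the subgroup.

no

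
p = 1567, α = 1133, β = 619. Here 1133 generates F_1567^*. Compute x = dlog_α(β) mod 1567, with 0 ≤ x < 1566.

Baby-step giant-step with m = ceil(sqrt(1566)) = 40.
Baby table (1133^j mod 1567 for j=0..39):
  0:1  1:1133  2:316  3:752  4:1135  5:1015  6:1384  7:1072
  8:151  9:280  10:706  11:728  12:582  13:1266  14:573  15:471
  16:863  17:1538  18:50  19:238  20:130  21:1559  22:338  23:606
  24:252  25:322  26:1282  27:1464  28:826  29:359  30:894  31:620
  32:444  33:45  34:841  35:117  36:933  37:931  38:232  39:1167
Giant step factor: 1133^(-40) ≡ 1474 (mod 1567).
Scan 619·1474^i mod 1567 for i = 0, 1, …:
  i=0: 619   i=1: 412   i=2: 859   i=3: 30
  i=4: 344   i=5: 915   i=6: 1090   i=7: 485
  i=8: 338
Match at i=8, j=22: x = 8·40 + 22 = 342.

342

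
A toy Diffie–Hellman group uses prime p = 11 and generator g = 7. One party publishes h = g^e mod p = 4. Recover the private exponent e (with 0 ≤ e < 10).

Successive powers of 7 modulo 11:
  7^0=1  7^1=7  7^2=5  7^3=2  7^4=3  7^5=10
  7^6=4
So 7^6 ≡ 4 (mod 11), giving e = 6.

6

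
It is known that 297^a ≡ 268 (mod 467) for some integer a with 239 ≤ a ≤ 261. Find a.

Compute 297^239 mod 467 = 85, then multiply by 297 repeatedly:
  297^239=85  297^240=27  297^241=80  297^242=410  297^243=350
  297^244=276  297^245=247  297^246=40  297^247=205  297^248=175
  297^249=138  297^250=357  297^251=20  297^252=336  297^253=321
  297^254=69  297^255=412  297^256=10  297^257=168  297^258=394
  297^259=268
Found 268 at exponent 259.

259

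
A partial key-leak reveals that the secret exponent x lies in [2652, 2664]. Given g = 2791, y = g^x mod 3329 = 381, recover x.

2658

Compute 2791^2652 mod 3329 = 3046, then multiply by 2791 repeatedly:
  2791^2652=3046  2791^2653=2449  2791^2654=722  2791^2655=1057  2791^2656=593
  2791^2657=550  2791^2658=381
Found 381 at exponent 2658.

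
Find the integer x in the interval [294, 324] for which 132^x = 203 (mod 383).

320

Compute 132^294 mod 383 = 87, then multiply by 132 repeatedly:
  132^294=87  132^295=377  132^296=357  132^297=15  132^298=65
  132^299=154  132^300=29  132^301=381  132^302=119  132^303=5
  132^304=277  132^305=179  132^306=265  132^307=127  132^308=295
  132^309=257  132^310=220  132^311=315  132^312=216  132^313=170
  132^314=226  132^315=341  132^316=201  132^317=105  132^318=72
  132^319=312  132^320=203
Found 203 at exponent 320.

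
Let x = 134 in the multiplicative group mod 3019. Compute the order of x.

1509

The order of 134 must divide p − 1 = 3018 = 2 · 3 · 503.
Divisors: 1, 2, 3, 6, 503, 1006, 1509, 3018.
Check each in increasing order: 134^1 ≡ 134;  134^2 ≡ 2861;  134^3 ≡ 2980;  134^6 ≡ 1521;  134^503 ≡ 239;  134^1006 ≡ 2779;  134^1509 ≡ 1.
Smallest exponent giving 1 is 1509.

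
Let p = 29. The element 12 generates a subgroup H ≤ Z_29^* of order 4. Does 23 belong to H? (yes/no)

no

⟨12⟩ has order 4; its elements mod 29 are {1, 12, 17, 28}.
23 is not in this set.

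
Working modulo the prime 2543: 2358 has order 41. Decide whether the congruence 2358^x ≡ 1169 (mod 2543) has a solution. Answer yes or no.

no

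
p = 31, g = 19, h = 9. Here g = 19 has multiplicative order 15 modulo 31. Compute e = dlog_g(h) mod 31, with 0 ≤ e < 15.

8

Successive powers of 19 modulo 31:
  19^0=1  19^1=19  19^2=20  19^3=8  19^4=28  19^5=5
  19^6=2  19^7=7  19^8=9
So 19^8 ≡ 9 (mod 31), giving e = 8.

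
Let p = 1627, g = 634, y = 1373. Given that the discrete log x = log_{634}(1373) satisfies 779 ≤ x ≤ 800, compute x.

779

Compute 634^779 mod 1627 = 1373, then multiply by 634 repeatedly:
  634^779=1373
Found 1373 at exponent 779.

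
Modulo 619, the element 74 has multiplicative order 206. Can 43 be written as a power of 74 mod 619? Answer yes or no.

yes

43 ∈ ⟨74⟩ iff 43^206 ≡ 1 (mod 619), since |⟨74⟩| = 206.
43^206 mod 619 = 1.
Since 1 = 1, 43 lies in the subgroup.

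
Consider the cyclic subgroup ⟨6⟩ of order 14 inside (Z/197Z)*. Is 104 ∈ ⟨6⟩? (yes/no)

104 ∈ ⟨6⟩ iff 104^14 ≡ 1 (mod 197), since |⟨6⟩| = 14.
104^14 mod 197 = 1.
Since 1 = 1, 104 lies in the subgroup.

yes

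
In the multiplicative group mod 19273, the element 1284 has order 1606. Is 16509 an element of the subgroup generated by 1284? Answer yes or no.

yes

16509 ∈ ⟨1284⟩ iff 16509^1606 ≡ 1 (mod 19273), since |⟨1284⟩| = 1606.
16509^1606 mod 19273 = 1.
Since 1 = 1, 16509 lies in the subgroup.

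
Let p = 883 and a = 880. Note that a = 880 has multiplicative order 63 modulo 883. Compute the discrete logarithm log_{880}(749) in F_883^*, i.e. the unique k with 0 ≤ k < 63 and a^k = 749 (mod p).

Baby-step giant-step with m = ceil(sqrt(63)) = 8.
Baby table (880^j mod 883 for j=0..7):
  0:1  1:880  2:9  3:856  4:81  5:640  6:729  7:462
Giant step factor: 880^(-8) ≡ 402 (mod 883).
Scan 749·402^i mod 883 for i = 0, 1, …:
  i=0: 749   i=1: 878   i=2: 639   i=3: 808
  i=4: 755   i=5: 641   i=6: 729
Match at i=6, j=6: k = 6·8 + 6 = 54.

54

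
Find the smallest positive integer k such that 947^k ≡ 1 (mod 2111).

The order of 947 must divide p − 1 = 2110 = 2 · 5 · 211.
Divisors: 1, 2, 5, 10, 211, 422, 1055, 2110.
Check each in increasing order: 947^1 ≡ 947;  947^2 ≡ 1745;  947^5 ≡ 9;  947^10 ≡ 81;  947^211 ≡ 1.
Smallest exponent giving 1 is 211.

211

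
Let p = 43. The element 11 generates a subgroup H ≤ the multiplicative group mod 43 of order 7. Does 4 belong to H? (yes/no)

yes

⟨11⟩ has order 7; its elements mod 43 are {1, 4, 11, 16, 21, 35, 41}.
4 is in this set.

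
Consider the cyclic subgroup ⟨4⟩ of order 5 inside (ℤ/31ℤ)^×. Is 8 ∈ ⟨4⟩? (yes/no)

⟨4⟩ has order 5; its elements mod 31 are {1, 2, 4, 8, 16}.
8 is in this set.

yes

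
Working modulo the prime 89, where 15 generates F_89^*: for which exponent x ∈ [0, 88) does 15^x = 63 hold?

21

Successive powers of 15 modulo 89:
  15^0=1  15^1=15  15^2=47  15^3=82  15^4=73  15^5=27
  15^6=49  15^7=23  15^8=78  15^9=13  15^10=17  15^11=77
  15^12=87  15^13=59  15^14=84  15^15=14  15^16=32  15^17=35
  15^18=80  15^19=43  15^20=22  15^21=63
So 15^21 ≡ 63 (mod 89), giving x = 21.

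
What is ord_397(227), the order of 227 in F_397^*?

396

The order of 227 must divide p − 1 = 396 = 2^2 · 3^2 · 11.
Divisors: 1, 2, 3, 4, 6, 9, 11, 12, 18, 22, 33, 36, 44, 66, 99, 132, 198, 396.
Check each in increasing order: 227^1 ≡ 227;  227^2 ≡ 316;  227^3 ≡ 272;  227^4 ≡ 209;  227^6 ≡ 142;  227^9 ≡ 115;  227^11 ≡ 213;  227^12 ≡ 314;  227^18 ≡ 124;  227^22 ≡ 111;  227^33 ≡ 220;  227^36 ≡ 290;  227^44 ≡ 14;  227^66 ≡ 363;  227^99 ≡ 63;  227^132 ≡ 362;  227^198 ≡ 396;  227^396 ≡ 1.
Smallest exponent giving 1 is 396.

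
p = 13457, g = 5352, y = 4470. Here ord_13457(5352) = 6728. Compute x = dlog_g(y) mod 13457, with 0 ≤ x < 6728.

Baby-step giant-step with m = ceil(sqrt(6728)) = 83.
Baby table (5352^j mod 13457 for j=0..82):
  0:1  1:5352  2:7408  3:3294  4:818  5:4411  6:4094  7:3092
  8:9731  9:1722  10:11556  11:12797  12:6871  13:9068  14:5994  15:11857
  16:8909  17:2817  18:4744  19:9986  20:7325  21:3159  22:4976  23:149
  24:3485  25:318  26:6354  27:769  28:11303  29:4441  30:3170  31:10020
  32:895  33:12805  34:9316  35:1047  36:5432  37:4944  38:3826  39:8655
  40:2566  41:7092  42:7644  43:1408  44:13153  45:1289  46:8744  47:7899
  48:7011  49:4756  50:6925  51:2022  52:2316  53:1335  54:12710  55:12242
  56:10508  57:2013  58:7976  59:1948  60:9978  61:4880  62:11180  63:5538
  64:7062  65:8568  66:7937  67:8532  68:3663  69:10984  70:6192  71:8450
  72:8880  73:9093  74:5224  75:8659  76:10517  77:9810  78:7363  79:4680
  80:3883  81:4208  82:7655
Giant step factor: 5352^(-83) ≡ 73 (mod 13457).
Scan 4470·73^i mod 13457 for i = 0, 1, …:
  i=0: 4470   i=1: 3342   i=2: 1740   i=3: 5907
  i=4: 587   i=5: 2480   i=6: 6099   i=7: 1146
  i=8: 2916   i=9: 11013   i=10: 9986
Match at i=10, j=19: x = 10·83 + 19 = 849.

849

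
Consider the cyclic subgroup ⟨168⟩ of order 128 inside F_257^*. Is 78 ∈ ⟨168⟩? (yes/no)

78 ∈ ⟨168⟩ iff 78^128 ≡ 1 (mod 257), since |⟨168⟩| = 128.
78^128 mod 257 = 256.
Since 256 ≠ 1, 78 does not lie in the subgroup.

no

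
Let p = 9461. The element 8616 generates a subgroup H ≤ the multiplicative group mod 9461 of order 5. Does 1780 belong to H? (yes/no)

⟨8616⟩ has order 5; its elements mod 9461 are {1, 627, 4450, 5228, 8616}.
1780 is not in this set.

no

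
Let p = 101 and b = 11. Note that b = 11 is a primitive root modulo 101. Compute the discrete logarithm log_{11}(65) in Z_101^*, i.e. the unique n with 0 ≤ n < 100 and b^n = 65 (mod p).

30

Baby-step giant-step with m = ceil(sqrt(100)) = 10.
Baby table (11^j mod 101 for j=0..9):
  0:1  1:11  2:20  3:18  4:97  5:57  6:21  7:29
  8:16  9:75
Giant step factor: 11^(-10) ≡ 6 (mod 101).
Scan 65·6^i mod 101 for i = 0, 1, …:
  i=0: 65   i=1: 87   i=2: 17   i=3: 1
Match at i=3, j=0: n = 3·10 + 0 = 30.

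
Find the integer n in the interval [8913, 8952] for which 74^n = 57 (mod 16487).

8930

Compute 74^8913 mod 16487 = 966, then multiply by 74 repeatedly:
  74^8913=966  74^8914=5536  74^8915=13976  74^8916=12030  74^8917=16409
  74^8918=10715  74^8919=1534  74^8920=14594  74^8921=8301  74^8922=4255
  74^8923=1617  74^8924=4249  74^8925=1173  74^8926=4367  74^8927=9905
  74^8928=7542  74^8929=14037  74^8930=57
Found 57 at exponent 8930.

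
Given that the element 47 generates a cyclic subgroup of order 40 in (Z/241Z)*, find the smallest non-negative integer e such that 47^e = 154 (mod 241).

Successive powers of 47 modulo 241:
  47^0=1  47^1=47  47^2=40  47^3=193  47^4=154
So 47^4 ≡ 154 (mod 241), giving e = 4.

4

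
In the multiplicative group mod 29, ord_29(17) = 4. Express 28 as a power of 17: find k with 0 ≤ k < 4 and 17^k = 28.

2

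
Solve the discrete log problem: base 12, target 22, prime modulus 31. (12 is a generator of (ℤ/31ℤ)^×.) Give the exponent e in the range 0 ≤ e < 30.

23

Successive powers of 12 modulo 31:
  12^0=1  12^1=12  12^2=20  12^3=23  12^4=28  12^5=26
  12^6=2  12^7=24  12^8=9  12^9=15  12^10=25  12^11=21
  12^12=4  12^13=17  12^14=18  12^15=30  12^16=19  12^17=11
  12^18=8  12^19=3  12^20=5  12^21=29  12^22=7  12^23=22
So 12^23 ≡ 22 (mod 31), giving e = 23.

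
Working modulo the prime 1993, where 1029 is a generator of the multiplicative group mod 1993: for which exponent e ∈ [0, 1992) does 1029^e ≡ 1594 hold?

1289

Baby-step giant-step with m = ceil(sqrt(1992)) = 45.
Baby table (1029^j mod 1993 for j=0..44):
  0:1  1:1029  2:558  3:198  4:456  5:869  6:1337  7:603
  8:664  9:1650  10:1807  11:1927  12:1841  13:1039  14:883  15:1792
  16:443  17:1443  18:62  19:22  20:715  21:318  22:370  23:67
  24:1181  25:1512  26:1308  27:657  28:426  29:1887  30:541  31:642
  32:935  33:1489  34:1557  35:1774  36:1851  37:1364  38:484  39:1779
  40:1017  41:168  42:1474  43:73  44:1376
Giant step factor: 1029^(-45) ≡ 846 (mod 1993).
Scan 1594·846^i mod 1993 for i = 0, 1, …:
  i=0: 1594   i=1: 1256   i=2: 307   i=3: 632
  i=4: 548   i=5: 1232   i=6: 1926   i=7: 1115
  i=8: 601   i=9: 231     …   i=27: 1027
  i=28: 1887
Match at i=28, j=29: e = 28·45 + 29 = 1289.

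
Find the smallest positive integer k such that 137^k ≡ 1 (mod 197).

98

The order of 137 must divide p − 1 = 196 = 2^2 · 7^2.
Divisors: 1, 2, 4, 7, 14, 28, 49, 98, 196.
Check each in increasing order: 137^1 ≡ 137;  137^2 ≡ 54;  137^4 ≡ 158;  137^7 ≡ 83;  137^14 ≡ 191;  137^28 ≡ 36;  137^49 ≡ 196;  137^98 ≡ 1.
Smallest exponent giving 1 is 98.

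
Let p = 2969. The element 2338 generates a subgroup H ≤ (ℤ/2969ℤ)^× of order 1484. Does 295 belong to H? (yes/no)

yes

295 ∈ ⟨2338⟩ iff 295^1484 ≡ 1 (mod 2969), since |⟨2338⟩| = 1484.
295^1484 mod 2969 = 1.
Since 1 = 1, 295 lies in the subgroup.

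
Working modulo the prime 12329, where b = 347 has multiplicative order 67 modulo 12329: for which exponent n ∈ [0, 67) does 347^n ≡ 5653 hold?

38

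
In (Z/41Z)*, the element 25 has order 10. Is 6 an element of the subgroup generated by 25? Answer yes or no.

no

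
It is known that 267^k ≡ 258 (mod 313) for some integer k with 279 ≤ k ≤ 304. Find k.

Compute 267^279 mod 313 = 135, then multiply by 267 repeatedly:
  267^279=135  267^280=50  267^281=204  267^282=6  267^283=37
  267^284=176  267^285=42  267^286=259  267^287=293  267^288=294
  267^289=248  267^290=173  267^291=180  267^292=171  267^293=272
  267^294=8  267^295=258
Found 258 at exponent 295.

295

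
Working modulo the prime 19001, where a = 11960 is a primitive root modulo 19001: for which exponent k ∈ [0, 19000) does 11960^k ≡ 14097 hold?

5651

Baby-step giant-step with m = ceil(sqrt(19000)) = 138.
Baby table (11960^j mod 19001 for j=0..137):
  0:1  1:11960  2:2072  3:3816  4:17959  5:2336  6:7090  7:13938
  8:2707  9:17017  10:3609  11:12369  12:10455  13:15220  14:1620  15:13181
  16:12464  17:6595  18:3049  19:3121  20:9196  21:6372  22:15110  23:16090
  24:13273  25:10726  26:7209  27:12103  28:2262  29:15097  30:12618  31:5338
  32:18121  33:1754  34:736  35:5097  36:4912  37:15429  38:12129  39:9206
  40:11966  41:16829  42:16248  43:2853  44:15085  45:2105  46:18476  47:10331
  48:14258  49:10706  50:15022  51:8665  52:1946  53:16936  54:3900  55:15546
  56:5375  57:4617  58:2414  59:8921  60:4545  61:15340  62:11745  63:14808
  64:14360  65:14562  66:17355  67:17877  68:9668  69:8195  70:5042  71:12147
  72:15475  73:11260  74:9513  75:16493  76:6899  77:9698  78:5976  79:10199
  80:12621  81:3216  82:5336  83:13202  84:16611  85:12105  86:7181  87:240
  88:1249  89:3254  90:3792  91:15934  92:9611  93:10511  94:944  95:3646
  96:17866  97:11115  98:4404  99:1068  100:4608  101:8780  102:9274  103:8203
  104:5717  105:9722  106:8001  107:2924  108:9200  109:16210  110:4397  111:12353
  112:9105  113:1069  114:16568  115:10852  116:13090  117:7161  118:8053  119:16812
  120:2938  121:5631  122:7216  123:818  124:16766  125:3807  126:5324  127:2689
  128:10748  129:4315  130:684  131:10210  132:11174  133:7007  134:9310  135:1740
  136:4305  137:14091
Giant step factor: 11960^(-138) ≡ 5769 (mod 19001).
Scan 14097·5769^i mod 19001 for i = 0, 1, …:
  i=0: 14097   i=1: 1313   i=2: 12299   i=3: 3197
  i=4: 12523   i=5: 3385   i=6: 14038   i=7: 2960
  i=8: 13342   i=9: 15948     …   i=39: 10548
  i=40: 10210
Match at i=40, j=131: k = 40·138 + 131 = 5651.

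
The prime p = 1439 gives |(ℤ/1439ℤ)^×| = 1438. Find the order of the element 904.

719

The order of 904 must divide p − 1 = 1438 = 2 · 719.
Divisors: 1, 2, 719, 1438.
Check each in increasing order: 904^1 ≡ 904;  904^2 ≡ 1303;  904^719 ≡ 1.
Smallest exponent giving 1 is 719.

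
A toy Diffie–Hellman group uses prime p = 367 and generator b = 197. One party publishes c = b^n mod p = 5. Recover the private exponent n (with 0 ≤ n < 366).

291

Baby-step giant-step with m = ceil(sqrt(366)) = 20.
Baby table (197^j mod 367 for j=0..19):
  0:1  1:197  2:274  3:29  4:208  5:239  6:107  7:160
  8:325  9:167  10:236  11:250  12:72  13:238  14:277  15:253
  16:296  17:326  18:364  19:143
Giant step factor: 197^(-20) ≡ 196 (mod 367).
Scan 5·196^i mod 367 for i = 0, 1, …:
  i=0: 5   i=1: 246   i=2: 139   i=3: 86
  i=4: 341   i=5: 42   i=6: 158   i=7: 140
  i=8: 282   i=9: 222     …   i=13: 20
  i=14: 250
Match at i=14, j=11: n = 14·20 + 11 = 291.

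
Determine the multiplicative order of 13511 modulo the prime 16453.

16452

The order of 13511 must divide p − 1 = 16452 = 2^2 · 3^2 · 457.
Divisors: 1, 2, 3, 4, 6, 9, 12, 18, 36, 457, 914, 1371, 1828, 2742, 4113, 5484, 8226, 16452.
Check each in increasing order: 13511^1 ≡ 13511;  13511^2 ≡ 1086;  13511^3 ≡ 13323;  13511^4 ≡ 11233;  13511^6 ≡ 7365;  13511^9 ≡ 14656;  13511^12 ≡ 14137;  13511^18 ≡ 4421;  13511^36 ≡ 15530;  13511^457 ≡ 9313;  13511^914 ≡ 8206;  13511^1371 ≡ 14746;  13511^1828 ≡ 12760;  13511^2742 ≡ 1668;  13511^4113 ≡ 15546;  13511^5484 ≡ 1667;  13511^8226 ≡ 16452;  13511^16452 ≡ 1.
Smallest exponent giving 1 is 16452.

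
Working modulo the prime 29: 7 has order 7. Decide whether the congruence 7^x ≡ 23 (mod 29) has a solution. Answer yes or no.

yes

23 ∈ ⟨7⟩ iff 23^7 ≡ 1 (mod 29), since |⟨7⟩| = 7.
23^7 mod 29 = 1.
Since 1 = 1, 23 lies in the subgroup.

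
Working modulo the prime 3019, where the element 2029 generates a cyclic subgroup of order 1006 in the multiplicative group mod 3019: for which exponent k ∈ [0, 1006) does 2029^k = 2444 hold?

Baby-step giant-step with m = ceil(sqrt(1006)) = 32.
Baby table (2029^j mod 3019 for j=0..31):
  0:1  1:2029  2:1944  3:1562  4:2367  5:2433  6:492  7:1998
  8:2444  9:1678  10:2249  11:1512  12:544  13:1841  14:886  15:1389
  16:1554  17:1230  18:1976  19:72  20:1176  21:1094  22:761  23:1360
  24:74  25:2215  26:1963  27:866  28:56  29:1921  30:180  31:2940
Giant step factor: 2029^(-32) ≡ 1265 (mod 3019).
Scan 2444·1265^i mod 3019 for i = 0, 1, …:
  i=0: 2444
Match at i=0, j=8: k = 0·32 + 8 = 8.

8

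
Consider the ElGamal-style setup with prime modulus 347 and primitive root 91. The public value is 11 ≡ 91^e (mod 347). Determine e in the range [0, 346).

Baby-step giant-step with m = ceil(sqrt(346)) = 19.
Baby table (91^j mod 347 for j=0..18):
  0:1  1:91  2:300  3:234  4:127  5:106  6:277  7:223
  8:167  9:276  10:132  11:214  12:42  13:5  14:108  15:112
  16:129  17:288  18:183
Giant step factor: 91^(-19) ≡ 231 (mod 347).
Scan 11·231^i mod 347 for i = 0, 1, …:
  i=0: 11   i=1: 112
Match at i=1, j=15: e = 1·19 + 15 = 34.

34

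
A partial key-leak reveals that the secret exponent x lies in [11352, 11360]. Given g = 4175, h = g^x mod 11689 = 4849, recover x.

Compute 4175^11352 mod 11689 = 4849, then multiply by 4175 repeatedly:
  4175^11352=4849
Found 4849 at exponent 11352.

11352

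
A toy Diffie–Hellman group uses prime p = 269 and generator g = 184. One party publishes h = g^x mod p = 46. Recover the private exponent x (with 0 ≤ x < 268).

263

Baby-step giant-step with m = ceil(sqrt(268)) = 17.
Baby table (184^j mod 269 for j=0..16):
  0:1  1:184  2:231  3:2  4:99  5:193  6:4  7:198
  8:117  9:8  10:127  11:234  12:16  13:254  14:199  15:32
  16:239
Giant step factor: 184^(-17) ≡ 171 (mod 269).
Scan 46·171^i mod 269 for i = 0, 1, …:
  i=0: 46   i=1: 65   i=2: 86   i=3: 180
  i=4: 114   i=5: 126   i=6: 26   i=7: 142
  i=8: 72   i=9: 207     …   i=14: 29
  i=15: 117
Match at i=15, j=8: x = 15·17 + 8 = 263.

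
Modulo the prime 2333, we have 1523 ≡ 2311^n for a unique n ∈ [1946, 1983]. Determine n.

Compute 2311^1946 mod 2333 = 118, then multiply by 2311 repeatedly:
  2311^1946=118  2311^1947=2070  2311^1948=1120  2311^1949=1023  2311^1950=824
  2311^1951=536  2311^1952=2206  2311^1953=461  2311^1954=1523
Found 1523 at exponent 1954.

1954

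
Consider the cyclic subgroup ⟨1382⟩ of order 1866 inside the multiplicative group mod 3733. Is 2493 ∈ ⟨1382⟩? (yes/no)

2493 ∈ ⟨1382⟩ iff 2493^1866 ≡ 1 (mod 3733), since |⟨1382⟩| = 1866.
2493^1866 mod 3733 = 3732.
Since 3732 ≠ 1, 2493 does not lie in the subgroup.

no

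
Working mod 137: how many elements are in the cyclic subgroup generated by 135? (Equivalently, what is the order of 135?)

The order of 135 must divide p − 1 = 136 = 2^3 · 17.
Divisors: 1, 2, 4, 8, 17, 34, 68, 136.
Check each in increasing order: 135^1 ≡ 135;  135^2 ≡ 4;  135^4 ≡ 16;  135^8 ≡ 119;  135^17 ≡ 37;  135^34 ≡ 136;  135^68 ≡ 1.
Smallest exponent giving 1 is 68.

68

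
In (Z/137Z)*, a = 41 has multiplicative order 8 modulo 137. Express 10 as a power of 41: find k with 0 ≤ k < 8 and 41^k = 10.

3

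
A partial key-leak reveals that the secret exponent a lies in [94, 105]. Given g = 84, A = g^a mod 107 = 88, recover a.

97

Compute 84^94 mod 107 = 27, then multiply by 84 repeatedly:
  84^94=27  84^95=21  84^96=52  84^97=88
Found 88 at exponent 97.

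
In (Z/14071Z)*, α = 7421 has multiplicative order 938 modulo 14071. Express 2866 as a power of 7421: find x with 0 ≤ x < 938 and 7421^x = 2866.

279

Baby-step giant-step with m = ceil(sqrt(938)) = 31.
Baby table (7421^j mod 14071 for j=0..30):
  0:1  1:7421  2:11418  3:11487  4:2909  5:2775  6:7402  7:11129
  8:5610  9:9792  10:3788  11:10961  12:11201  13:5224  14:1699  15:663
  16:9344  17:14007  18:3470  19:940  20:10595  21:10818  22:5323  23:4686
  24:5365  25:6806  26:6507  27:10846  28:2046  29:757  30:3368
Giant step factor: 7421^(-31) ≡ 7612 (mod 14071).
Scan 2866·7612^i mod 14071 for i = 0, 1, …:
  i=0: 2866   i=1: 5942   i=2: 6310   i=3: 7397
  i=4: 7893   i=5: 12417   i=6: 3297   i=7: 8171
  i=8: 3832   i=9: 1
Match at i=9, j=0: x = 9·31 + 0 = 279.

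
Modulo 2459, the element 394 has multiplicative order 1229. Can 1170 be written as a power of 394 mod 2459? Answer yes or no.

1170 ∈ ⟨394⟩ iff 1170^1229 ≡ 1 (mod 2459), since |⟨394⟩| = 1229.
1170^1229 mod 2459 = 1.
Since 1 = 1, 1170 lies in the subgroup.

yes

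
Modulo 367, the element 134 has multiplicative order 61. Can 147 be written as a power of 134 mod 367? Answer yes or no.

147 ∈ ⟨134⟩ iff 147^61 ≡ 1 (mod 367), since |⟨134⟩| = 61.
147^61 mod 367 = 366.
Since 366 ≠ 1, 147 does not lie in the subgroup.

no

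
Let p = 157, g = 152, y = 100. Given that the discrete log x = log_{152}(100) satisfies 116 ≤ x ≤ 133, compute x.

128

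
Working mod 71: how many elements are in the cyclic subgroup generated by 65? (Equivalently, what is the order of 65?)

70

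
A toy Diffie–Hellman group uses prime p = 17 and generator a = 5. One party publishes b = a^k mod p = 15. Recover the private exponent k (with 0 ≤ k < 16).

14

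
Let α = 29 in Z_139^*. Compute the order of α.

69

The order of 29 must divide p − 1 = 138 = 2 · 3 · 23.
Divisors: 1, 2, 3, 6, 23, 46, 69, 138.
Check each in increasing order: 29^1 ≡ 29;  29^2 ≡ 7;  29^3 ≡ 64;  29^6 ≡ 65;  29^23 ≡ 42;  29^46 ≡ 96;  29^69 ≡ 1.
Smallest exponent giving 1 is 69.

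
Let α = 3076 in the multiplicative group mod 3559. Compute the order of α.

1779

The order of 3076 must divide p − 1 = 3558 = 2 · 3 · 593.
Divisors: 1, 2, 3, 6, 593, 1186, 1779, 3558.
Check each in increasing order: 3076^1 ≡ 3076;  3076^2 ≡ 1954;  3076^3 ≡ 2912;  3076^6 ≡ 2206;  3076^593 ≡ 2123;  3076^1186 ≡ 1435;  3076^1779 ≡ 1.
Smallest exponent giving 1 is 1779.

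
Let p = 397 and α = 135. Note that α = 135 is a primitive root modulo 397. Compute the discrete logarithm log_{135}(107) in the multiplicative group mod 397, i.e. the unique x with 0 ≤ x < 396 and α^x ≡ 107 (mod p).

Baby-step giant-step with m = ceil(sqrt(396)) = 20.
Baby table (135^j mod 397 for j=0..19):
  0:1  1:135  2:360  3:166  4:178  5:210  6:163  7:170
  8:321  9:62  10:33  11:88  12:367  13:317  14:316  15:181
  16:218  17:52  18:271  19:61
Giant step factor: 135^(-20) ≡ 144 (mod 397).
Scan 107·144^i mod 397 for i = 0, 1, …:
  i=0: 107   i=1: 322   i=2: 316
Match at i=2, j=14: x = 2·20 + 14 = 54.

54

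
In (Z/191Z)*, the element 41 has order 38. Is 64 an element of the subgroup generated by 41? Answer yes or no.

no

64 ∈ ⟨41⟩ iff 64^38 ≡ 1 (mod 191), since |⟨41⟩| = 38.
64^38 mod 191 = 49.
Since 49 ≠ 1, 64 does not lie in the subgroup.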